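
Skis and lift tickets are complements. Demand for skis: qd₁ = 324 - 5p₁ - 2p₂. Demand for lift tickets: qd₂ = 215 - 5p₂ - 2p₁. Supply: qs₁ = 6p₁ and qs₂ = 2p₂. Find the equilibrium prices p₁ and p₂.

p₁ = 1838/73, p₂ = 1717/73

Market 1: 324 - 5p₁ - 2p₂ = 6p₁ → 11p₁ + 2p₂ = 324.
Market 2: 7p₂ + 2p₁ = 215.
Eliminating p₂: 7×(1) − 2×(2) gives 73p₁ = 1838, so p₁ = 1838/73.
Back-substitute into (2): p₂ = (215 − 2×1838/73) / 7 = 1717/73.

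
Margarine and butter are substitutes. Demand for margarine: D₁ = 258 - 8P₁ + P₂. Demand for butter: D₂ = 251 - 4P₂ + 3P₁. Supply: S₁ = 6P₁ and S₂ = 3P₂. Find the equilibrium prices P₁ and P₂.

P₁ = 2057/95, P₂ = 4288/95

Market 1: 258 - 8P₁ + P₂ = 6P₁ → 14P₁ - P₂ = 258.
Market 2: 7P₂ - 3P₁ = 251.
Eliminating P₂: 7×(1) + 1×(2) gives 95P₁ = 2057, so P₁ = 2057/95.
Back-substitute into (2): P₂ = (251 + 3×2057/95) / 7 = 4288/95.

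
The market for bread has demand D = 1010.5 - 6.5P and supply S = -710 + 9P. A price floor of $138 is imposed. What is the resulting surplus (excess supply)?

Equilibrium price would be P* = 111, so the floor at 138 binds.
At P = 138: D = 113.5, S = 532.
Surplus = 532 − 113.5 = 418.5.

Surplus = 418.5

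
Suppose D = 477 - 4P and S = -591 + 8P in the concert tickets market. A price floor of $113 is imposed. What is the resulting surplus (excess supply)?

Equilibrium price would be P* = 89, so the floor at 113 binds.
At P = 113: D = 25, S = 313.
Surplus = 313 − 25 = 288.

Surplus = 288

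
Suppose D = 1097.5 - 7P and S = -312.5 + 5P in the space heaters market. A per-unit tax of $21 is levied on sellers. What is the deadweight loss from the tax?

Pre-tax equilibrium: P* = 117.5, Q* = 275.
Tax on sellers shifts supply to S = -312.5 + 5(P − 21) = -417.5 + 5P.
1097.5 - 7P = -417.5 + 5P gives buyer price Pb = 126.25; sellers receive Ps = 126.25 − 21 = 105.25.
New quantity: Q = 1097.5 − 7(126.25) = 213.75.
DWL = ½ × 21 × (275 − 213.75) = 643.125.

Deadweight loss = 643.125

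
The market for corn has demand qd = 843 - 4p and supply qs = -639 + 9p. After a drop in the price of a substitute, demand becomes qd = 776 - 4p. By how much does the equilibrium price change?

Original equilibrium: p* = 114, q* = 387.
New equilibrium: 776 - 4p = -639 + 9p, so 1415 = 13p and p' = 1415/13; q' = 776 − 4(1415/13) = 4428/13.
Change in price: 1415/13 − 114 = -67/13.

Δp = -67/13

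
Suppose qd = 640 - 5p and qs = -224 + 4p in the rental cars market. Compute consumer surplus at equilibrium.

Equilibrium: 640 - 5p = -224 + 4p gives p* = 96, q* = 160.
Demand choke price (qd = 0): p = 128.
CS = ½(128 − 96)(160) = 2560.

Consumer surplus = 2560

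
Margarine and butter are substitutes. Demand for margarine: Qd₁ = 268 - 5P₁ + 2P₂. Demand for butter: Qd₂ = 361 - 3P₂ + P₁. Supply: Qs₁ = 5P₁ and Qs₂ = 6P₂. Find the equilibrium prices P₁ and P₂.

P₁ = 1567/44, P₂ = 1939/44

Market 1: 268 - 5P₁ + 2P₂ = 5P₁ → 10P₁ - 2P₂ = 268.
Market 2: 9P₂ - P₁ = 361.
Eliminating P₂: 9×(1) + 2×(2) gives 88P₁ = 3134, so P₁ = 1567/44.
Back-substitute into (2): P₂ = (361 + 1×1567/44) / 9 = 1939/44.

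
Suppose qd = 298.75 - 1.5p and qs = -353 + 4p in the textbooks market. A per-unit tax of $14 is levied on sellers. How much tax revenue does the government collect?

Pre-tax equilibrium: p* = 118.5, q* = 121.
Tax on sellers shifts supply to qs = -353 + 4(p − 14) = -409 + 4p.
298.75 - 1.5p = -409 + 4p gives buyer price pb = 2831/22; sellers receive ps = 2831/22 − 14 = 2523/22.
New quantity: q = 298.75 − 1.5(2831/22) = 1163/11.
Revenue = 14 × 1163/11 = 16282/11.

Tax revenue = 16282/11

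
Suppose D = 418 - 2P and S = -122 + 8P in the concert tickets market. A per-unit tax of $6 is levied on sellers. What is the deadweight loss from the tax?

Deadweight loss = 28.8

Pre-tax equilibrium: P* = 54, Q* = 310.
Tax on sellers shifts supply to S = -122 + 8(P − 6) = -170 + 8P.
418 - 2P = -170 + 8P gives buyer price Pb = 58.8; sellers receive Ps = 58.8 − 6 = 52.8.
New quantity: Q = 418 − 2(58.8) = 300.4.
DWL = ½ × 6 × (310 − 300.4) = 28.8.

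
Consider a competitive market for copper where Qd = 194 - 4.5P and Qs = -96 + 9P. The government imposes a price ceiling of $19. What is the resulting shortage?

Equilibrium price would be P* = 580/27, so the ceiling at 19 binds.
At P = 19: Qd = 194 − 4.5(19) = 108.5, Qs = -96 + 9(19) = 75.
Shortage = 108.5 − 75 = 33.5.

Shortage = 33.5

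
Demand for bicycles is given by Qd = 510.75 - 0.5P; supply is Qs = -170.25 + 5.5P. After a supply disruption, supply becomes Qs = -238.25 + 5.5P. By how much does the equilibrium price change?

ΔP = 34/3

Original equilibrium: P* = 113.5, Q* = 454.
New equilibrium: 510.75 - 0.5P = -238.25 + 5.5P, so 749 = 6P and P' = 749/6; Q' = 510.75 − 0.5(749/6) = 1345/3.
Change in price: 749/6 − 113.5 = 34/3.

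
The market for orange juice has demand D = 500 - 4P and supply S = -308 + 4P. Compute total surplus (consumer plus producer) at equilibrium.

Equilibrium: 500 - 4P = -308 + 4P gives P* = 101, Q* = 96.
Demand choke price: P = 125; supply starts at P = 77.
CS = ½(125 − 101)(96) = 1152; PS = ½(101 − 77)(96) = 1152.

Total surplus = 2304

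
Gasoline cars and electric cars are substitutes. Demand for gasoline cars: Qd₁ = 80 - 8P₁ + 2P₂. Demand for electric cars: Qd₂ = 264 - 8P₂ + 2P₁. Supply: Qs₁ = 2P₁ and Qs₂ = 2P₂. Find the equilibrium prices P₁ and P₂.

Market 1: 80 - 8P₁ + 2P₂ = 2P₁ → 10P₁ - 2P₂ = 80.
Market 2: 10P₂ - 2P₁ = 264.
Eliminating P₂: 10×(1) + 2×(2) gives 96P₁ = 1328, so P₁ = 83/6.
Back-substitute into (2): P₂ = (264 + 2×83/6) / 10 = 175/6.

P₁ = 83/6, P₂ = 175/6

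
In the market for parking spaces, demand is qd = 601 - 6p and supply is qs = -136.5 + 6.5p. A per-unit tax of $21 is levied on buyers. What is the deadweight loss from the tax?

Pre-tax equilibrium: p* = 59, q* = 247.
Tax on buyers shifts demand to qd = 601 − 6(p + 21) = 475 - 6p.
475 - 6p = -136.5 + 6.5p gives seller price ps = 48.92; buyers pay pb = 48.92 + 21 = 69.92.
New quantity: q = 601 − 6(69.92) = 181.48.
DWL = ½ × 21 × (247 − 181.48) = 687.96.

Deadweight loss = 687.96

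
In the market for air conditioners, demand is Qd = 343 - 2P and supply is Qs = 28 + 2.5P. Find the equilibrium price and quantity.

Set Qd = Qs: 343 - 2P = 28 + 2.5P.
315 = 4.5P, so P* = 70.
Q* = 343 − 2(70) = 203.

P* = 70, Q* = 203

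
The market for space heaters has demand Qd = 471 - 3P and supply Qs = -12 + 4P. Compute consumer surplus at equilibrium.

Equilibrium: 471 - 3P = -12 + 4P gives P* = 69, Q* = 264.
Demand choke price (Qd = 0): P = 157.
CS = ½(157 − 69)(264) = 11616.

Consumer surplus = 11616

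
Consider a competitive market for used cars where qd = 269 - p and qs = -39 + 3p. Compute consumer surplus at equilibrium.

Consumer surplus = 18432

Equilibrium: 269 - p = -39 + 3p gives p* = 77, q* = 192.
Demand choke price (qd = 0): p = 269.
CS = ½(269 − 77)(192) = 18432.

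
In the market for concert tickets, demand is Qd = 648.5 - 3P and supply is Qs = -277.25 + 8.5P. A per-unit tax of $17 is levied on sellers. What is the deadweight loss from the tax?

Deadweight loss = 14739/46

Pre-tax equilibrium: P* = 80.5, Q* = 407.
Tax on sellers shifts supply to Qs = -277.25 + 8.5(P − 17) = -421.75 + 8.5P.
648.5 - 3P = -421.75 + 8.5P gives buyer price Pb = 4281/46; sellers receive Ps = 4281/46 − 17 = 3499/46.
New quantity: Q = 648.5 − 3(4281/46) = 8494/23.
DWL = ½ × 17 × (407 − 8494/23) = 14739/46.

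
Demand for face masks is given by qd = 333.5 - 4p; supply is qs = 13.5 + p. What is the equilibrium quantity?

Set qd = qs: 333.5 - 4p = 13.5 + p.
320 = 5p, so p* = 64.
q* = 333.5 − 4(64) = 77.5.

q* = 77.5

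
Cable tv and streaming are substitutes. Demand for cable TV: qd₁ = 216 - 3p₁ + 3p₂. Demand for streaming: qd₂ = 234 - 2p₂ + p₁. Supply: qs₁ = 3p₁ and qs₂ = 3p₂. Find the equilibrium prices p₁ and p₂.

Market 1: 216 - 3p₁ + 3p₂ = 3p₁ → 6p₁ - 3p₂ = 216.
Market 2: 5p₂ - p₁ = 234.
Eliminating p₂: 5×(1) + 3×(2) gives 27p₁ = 1782, so p₁ = 66.
Back-substitute into (2): p₂ = (234 + 1×66) / 5 = 60.

p₁ = 66, p₂ = 60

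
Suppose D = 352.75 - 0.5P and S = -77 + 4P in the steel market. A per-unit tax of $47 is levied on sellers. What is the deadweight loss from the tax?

Deadweight loss = 4418/9

Pre-tax equilibrium: P* = 95.5, Q* = 305.
Tax on sellers shifts supply to S = -77 + 4(P − 47) = -265 + 4P.
352.75 - 0.5P = -265 + 4P gives buyer price Pb = 2471/18; sellers receive Ps = 2471/18 − 47 = 1625/18.
New quantity: Q = 352.75 − 0.5(2471/18) = 2557/9.
DWL = ½ × 47 × (305 − 2557/9) = 4418/9.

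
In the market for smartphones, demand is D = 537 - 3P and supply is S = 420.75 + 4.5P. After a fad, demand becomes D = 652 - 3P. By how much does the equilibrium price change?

Original equilibrium: P* = 15.5, Q* = 490.5.
New equilibrium: 652 - 3P = 420.75 + 4.5P, so 231.25 = 7.5P and P' = 185/6; Q' = 652 − 3(185/6) = 559.5.
Change in price: 185/6 − 15.5 = 46/3.

ΔP = 46/3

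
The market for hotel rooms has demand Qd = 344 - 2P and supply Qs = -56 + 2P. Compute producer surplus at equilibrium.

Equilibrium: 344 - 2P = -56 + 2P gives P* = 100, Q* = 144.
Supply starts at P = 28 (where Qs = 0).
PS = ½(100 − 28)(144) = 5184.

Producer surplus = 5184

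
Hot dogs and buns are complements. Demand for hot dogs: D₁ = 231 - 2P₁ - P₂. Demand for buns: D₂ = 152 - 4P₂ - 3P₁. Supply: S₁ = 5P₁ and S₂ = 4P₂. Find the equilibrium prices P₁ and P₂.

P₁ = 32, P₂ = 7

Market 1: 231 - 2P₁ - P₂ = 5P₁ → 7P₁ + P₂ = 231.
Market 2: 8P₂ + 3P₁ = 152.
Eliminating P₂: 8×(1) − 1×(2) gives 53P₁ = 1696, so P₁ = 32.
Back-substitute into (2): P₂ = (152 − 3×32) / 8 = 7.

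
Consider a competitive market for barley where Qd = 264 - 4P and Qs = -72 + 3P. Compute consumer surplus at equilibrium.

Consumer surplus = 648

Equilibrium: 264 - 4P = -72 + 3P gives P* = 48, Q* = 72.
Demand choke price (Qd = 0): P = 66.
CS = ½(66 − 48)(72) = 648.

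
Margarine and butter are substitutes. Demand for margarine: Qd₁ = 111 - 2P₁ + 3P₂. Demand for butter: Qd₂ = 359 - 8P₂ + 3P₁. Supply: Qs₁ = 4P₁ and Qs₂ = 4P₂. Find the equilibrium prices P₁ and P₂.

Market 1: 111 - 2P₁ + 3P₂ = 4P₁ → 6P₁ - 3P₂ = 111.
Market 2: 12P₂ - 3P₁ = 359.
Eliminating P₂: 12×(1) + 3×(2) gives 63P₁ = 2409, so P₁ = 803/21.
Back-substitute into (2): P₂ = (359 + 3×803/21) / 12 = 829/21.

P₁ = 803/21, P₂ = 829/21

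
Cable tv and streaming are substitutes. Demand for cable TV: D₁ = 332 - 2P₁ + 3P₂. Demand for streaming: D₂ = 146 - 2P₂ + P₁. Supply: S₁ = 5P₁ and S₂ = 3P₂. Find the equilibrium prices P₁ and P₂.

P₁ = 65.5625, P₂ = 42.3125

Market 1: 332 - 2P₁ + 3P₂ = 5P₁ → 7P₁ - 3P₂ = 332.
Market 2: 5P₂ - P₁ = 146.
Eliminating P₂: 5×(1) + 3×(2) gives 32P₁ = 2098, so P₁ = 65.5625.
Back-substitute into (2): P₂ = (146 + 1×65.5625) / 5 = 42.3125.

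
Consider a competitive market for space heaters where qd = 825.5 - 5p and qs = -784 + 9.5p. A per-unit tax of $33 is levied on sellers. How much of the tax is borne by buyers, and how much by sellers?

Pre-tax equilibrium: p* = 111, q* = 270.5.
Tax on sellers shifts supply to qs = -784 + 9.5(p − 33) = -1097.5 + 9.5p.
825.5 - 5p = -1097.5 + 9.5p gives buyer price pb = 3846/29; sellers receive ps = 3846/29 − 33 = 2889/29.
New quantity: q = 825.5 − 5(3846/29) = 9419/58.
Buyer burden = 3846/29 − 111 = 627/29; seller burden = 111 − 2889/29 = 330/29.

Buyers bear 627/29, sellers bear 330/29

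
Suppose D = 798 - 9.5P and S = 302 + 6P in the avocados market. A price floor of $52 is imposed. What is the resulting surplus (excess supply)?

Equilibrium price would be P* = 32, so the floor at 52 binds.
At P = 52: D = 304, S = 614.
Surplus = 614 − 304 = 310.

Surplus = 310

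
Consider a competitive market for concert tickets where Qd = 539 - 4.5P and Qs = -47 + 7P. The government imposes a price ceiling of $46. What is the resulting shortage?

Shortage = 57

Equilibrium price would be P* = 1172/23, so the ceiling at 46 binds.
At P = 46: Qd = 539 − 4.5(46) = 332, Qs = -47 + 7(46) = 275.
Shortage = 332 − 275 = 57.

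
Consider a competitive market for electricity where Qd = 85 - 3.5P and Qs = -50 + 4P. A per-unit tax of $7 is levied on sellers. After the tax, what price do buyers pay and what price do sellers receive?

Pre-tax equilibrium: P* = 18, Q* = 22.
Tax on sellers shifts supply to Qs = -50 + 4(P − 7) = -78 + 4P.
85 - 3.5P = -78 + 4P gives buyer price Pb = 326/15; sellers receive Ps = 326/15 − 7 = 221/15.
New quantity: Q = 85 − 3.5(326/15) = 134/15.

Buyers pay 326/15, sellers receive 221/15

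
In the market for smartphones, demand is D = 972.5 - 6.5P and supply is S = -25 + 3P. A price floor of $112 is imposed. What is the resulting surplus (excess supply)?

Surplus = 66.5

Equilibrium price would be P* = 105, so the floor at 112 binds.
At P = 112: D = 244.5, S = 311.
Surplus = 311 − 244.5 = 66.5.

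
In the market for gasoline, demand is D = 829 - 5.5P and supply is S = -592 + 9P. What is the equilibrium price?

Set D = S: 829 - 5.5P = -592 + 9P.
1421 = 14.5P, so P* = 98.
Q* = 829 − 5.5(98) = 290.

P* = 98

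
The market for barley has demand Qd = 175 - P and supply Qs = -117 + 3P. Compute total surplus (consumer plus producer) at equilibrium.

Equilibrium: 175 - P = -117 + 3P gives P* = 73, Q* = 102.
Demand choke price: P = 175; supply starts at P = 39.
CS = ½(175 − 73)(102) = 5202; PS = ½(73 − 39)(102) = 1734.

Total surplus = 6936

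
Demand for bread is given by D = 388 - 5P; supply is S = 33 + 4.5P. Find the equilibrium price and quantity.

P* = 710/19, Q* = 3822/19

Set D = S: 388 - 5P = 33 + 4.5P.
355 = 9.5P, so P* = 710/19.
Q* = 388 − 5(710/19) = 3822/19.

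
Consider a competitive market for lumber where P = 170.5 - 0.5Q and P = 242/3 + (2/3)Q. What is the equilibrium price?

Set the two price expressions equal: 170.5 - 0.5Q = 242/3 + (2/3)Q.
539/6 = (7/6)Q, so Q* = 77.
P* = 170.5 − (0.5)(77) = 132.

P* = 132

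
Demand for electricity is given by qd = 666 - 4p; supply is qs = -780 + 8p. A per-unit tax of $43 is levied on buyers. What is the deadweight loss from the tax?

Deadweight loss = 7396/3

Pre-tax equilibrium: p* = 120.5, q* = 184.
Tax on buyers shifts demand to qd = 666 − 4(p + 43) = 494 - 4p.
494 - 4p = -780 + 8p gives seller price ps = 637/6; buyers pay pb = 637/6 + 43 = 895/6.
New quantity: q = 666 − 4(895/6) = 208/3.
DWL = ½ × 43 × (184 − 208/3) = 7396/3.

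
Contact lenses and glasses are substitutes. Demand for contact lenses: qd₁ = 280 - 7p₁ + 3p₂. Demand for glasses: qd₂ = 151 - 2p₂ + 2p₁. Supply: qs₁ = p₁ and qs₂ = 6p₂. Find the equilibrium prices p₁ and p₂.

p₁ = 2693/58, p₂ = 884/29

Market 1: 280 - 7p₁ + 3p₂ = p₁ → 8p₁ - 3p₂ = 280.
Market 2: 8p₂ - 2p₁ = 151.
Eliminating p₂: 8×(1) + 3×(2) gives 58p₁ = 2693, so p₁ = 2693/58.
Back-substitute into (2): p₂ = (151 + 2×2693/58) / 8 = 884/29.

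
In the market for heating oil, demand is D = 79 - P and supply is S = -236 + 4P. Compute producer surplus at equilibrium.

Equilibrium: 79 - P = -236 + 4P gives P* = 63, Q* = 16.
Supply starts at P = 59 (where S = 0).
PS = ½(63 − 59)(16) = 32.

Producer surplus = 32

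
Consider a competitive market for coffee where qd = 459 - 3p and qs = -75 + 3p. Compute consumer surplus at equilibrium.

Consumer surplus = 6144

Equilibrium: 459 - 3p = -75 + 3p gives p* = 89, q* = 192.
Demand choke price (qd = 0): p = 153.
CS = ½(153 − 89)(192) = 6144.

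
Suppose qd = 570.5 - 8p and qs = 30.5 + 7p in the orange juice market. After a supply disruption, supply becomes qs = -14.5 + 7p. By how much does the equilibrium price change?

Δp = 3

Original equilibrium: p* = 36, q* = 282.5.
New equilibrium: 570.5 - 8p = -14.5 + 7p, so 585 = 15p and p' = 39; q' = 570.5 − 8(39) = 258.5.
Change in price: 39 − 36 = 3.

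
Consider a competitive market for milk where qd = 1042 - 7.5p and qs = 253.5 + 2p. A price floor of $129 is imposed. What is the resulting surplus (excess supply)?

Equilibrium price would be p* = 83, so the floor at 129 binds.
At p = 129: qd = 74.5, qs = 511.5.
Surplus = 511.5 − 74.5 = 437.

Surplus = 437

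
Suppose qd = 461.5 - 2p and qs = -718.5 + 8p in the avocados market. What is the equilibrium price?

p* = 118

Set qd = qs: 461.5 - 2p = -718.5 + 8p.
1180 = 10p, so p* = 118.
q* = 461.5 − 2(118) = 225.5.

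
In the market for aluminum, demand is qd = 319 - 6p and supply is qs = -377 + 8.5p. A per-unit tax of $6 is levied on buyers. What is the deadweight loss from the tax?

Pre-tax equilibrium: p* = 48, q* = 31.
Tax on buyers shifts demand to qd = 319 − 6(p + 6) = 283 - 6p.
283 - 6p = -377 + 8.5p gives seller price ps = 1320/29; buyers pay pb = 1320/29 + 6 = 1494/29.
New quantity: q = 319 − 6(1494/29) = 287/29.
DWL = ½ × 6 × (31 − 287/29) = 1836/29.

Deadweight loss = 1836/29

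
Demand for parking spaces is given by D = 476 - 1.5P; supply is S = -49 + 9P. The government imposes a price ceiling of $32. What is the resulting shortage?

Equilibrium price would be P* = 50, so the ceiling at 32 binds.
At P = 32: D = 476 − 1.5(32) = 428, S = -49 + 9(32) = 239.
Shortage = 428 − 239 = 189.

Shortage = 189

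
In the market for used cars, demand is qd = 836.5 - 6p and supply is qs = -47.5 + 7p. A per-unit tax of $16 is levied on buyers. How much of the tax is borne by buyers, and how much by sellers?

Pre-tax equilibrium: p* = 68, q* = 428.5.
Tax on buyers shifts demand to qd = 836.5 − 6(p + 16) = 740.5 - 6p.
740.5 - 6p = -47.5 + 7p gives seller price ps = 788/13; buyers pay pb = 788/13 + 16 = 996/13.
New quantity: q = 836.5 − 6(996/13) = 9797/26.
Buyer burden = 996/13 − 68 = 112/13; seller burden = 68 − 788/13 = 96/13.

Buyers bear 112/13, sellers bear 96/13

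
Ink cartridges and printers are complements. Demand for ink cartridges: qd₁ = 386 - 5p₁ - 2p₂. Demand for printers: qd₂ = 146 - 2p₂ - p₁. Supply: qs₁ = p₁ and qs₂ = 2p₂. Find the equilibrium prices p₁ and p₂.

Market 1: 386 - 5p₁ - 2p₂ = p₁ → 6p₁ + 2p₂ = 386.
Market 2: 4p₂ + p₁ = 146.
Eliminating p₂: 4×(1) − 2×(2) gives 22p₁ = 1252, so p₁ = 626/11.
Back-substitute into (2): p₂ = (146 − 1×626/11) / 4 = 245/11.

p₁ = 626/11, p₂ = 245/11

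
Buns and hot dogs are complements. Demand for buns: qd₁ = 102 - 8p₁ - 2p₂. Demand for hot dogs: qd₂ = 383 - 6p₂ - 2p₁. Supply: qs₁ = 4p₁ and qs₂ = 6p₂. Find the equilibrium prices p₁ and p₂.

Market 1: 102 - 8p₁ - 2p₂ = 4p₁ → 12p₁ + 2p₂ = 102.
Market 2: 12p₂ + 2p₁ = 383.
Eliminating p₂: 12×(1) − 2×(2) gives 140p₁ = 458, so p₁ = 229/70.
Back-substitute into (2): p₂ = (383 − 2×229/70) / 12 = 1098/35.

p₁ = 229/70, p₂ = 1098/35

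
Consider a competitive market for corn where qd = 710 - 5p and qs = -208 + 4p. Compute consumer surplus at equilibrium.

Consumer surplus = 4000

Equilibrium: 710 - 5p = -208 + 4p gives p* = 102, q* = 200.
Demand choke price (qd = 0): p = 142.
CS = ½(142 − 102)(200) = 4000.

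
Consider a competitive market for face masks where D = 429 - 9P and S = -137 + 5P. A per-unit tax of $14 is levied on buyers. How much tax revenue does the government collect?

Tax revenue = 282

Pre-tax equilibrium: P* = 283/7, Q* = 456/7.
Tax on buyers shifts demand to D = 429 − 9(P + 14) = 303 - 9P.
303 - 9P = -137 + 5P gives seller price Ps = 220/7; buyers pay Pb = 220/7 + 14 = 318/7.
New quantity: Q = 429 − 9(318/7) = 141/7.
Revenue = 14 × 141/7 = 282.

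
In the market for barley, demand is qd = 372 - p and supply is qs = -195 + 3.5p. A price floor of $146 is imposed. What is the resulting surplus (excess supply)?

Equilibrium price would be p* = 126, so the floor at 146 binds.
At p = 146: qd = 226, qs = 316.
Surplus = 316 − 226 = 90.

Surplus = 90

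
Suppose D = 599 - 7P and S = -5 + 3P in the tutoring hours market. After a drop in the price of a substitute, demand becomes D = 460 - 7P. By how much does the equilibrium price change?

Original equilibrium: P* = 60.4, Q* = 176.2.
New equilibrium: 460 - 7P = -5 + 3P, so 465 = 10P and P' = 46.5; Q' = 460 − 7(46.5) = 134.5.
Change in price: 46.5 − 60.4 = -13.9.

ΔP = -13.9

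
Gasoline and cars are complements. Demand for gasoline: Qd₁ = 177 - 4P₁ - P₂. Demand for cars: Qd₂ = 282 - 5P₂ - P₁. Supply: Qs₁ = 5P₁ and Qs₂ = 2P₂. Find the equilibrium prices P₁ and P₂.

P₁ = 957/62, P₂ = 2361/62

Market 1: 177 - 4P₁ - P₂ = 5P₁ → 9P₁ + P₂ = 177.
Market 2: 7P₂ + P₁ = 282.
Eliminating P₂: 7×(1) − 1×(2) gives 62P₁ = 957, so P₁ = 957/62.
Back-substitute into (2): P₂ = (282 − 1×957/62) / 7 = 2361/62.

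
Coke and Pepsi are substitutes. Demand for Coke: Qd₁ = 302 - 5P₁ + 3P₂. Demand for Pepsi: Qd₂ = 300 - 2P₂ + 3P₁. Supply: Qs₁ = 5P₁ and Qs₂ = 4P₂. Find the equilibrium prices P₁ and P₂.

P₁ = 904/17, P₂ = 1302/17

Market 1: 302 - 5P₁ + 3P₂ = 5P₁ → 10P₁ - 3P₂ = 302.
Market 2: 6P₂ - 3P₁ = 300.
Eliminating P₂: 6×(1) + 3×(2) gives 51P₁ = 2712, so P₁ = 904/17.
Back-substitute into (2): P₂ = (300 + 3×904/17) / 6 = 1302/17.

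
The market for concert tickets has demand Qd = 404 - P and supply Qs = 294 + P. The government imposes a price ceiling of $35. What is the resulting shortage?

Equilibrium price would be P* = 55, so the ceiling at 35 binds.
At P = 35: Qd = 404 − 1(35) = 369, Qs = 294 + 1(35) = 329.
Shortage = 369 − 329 = 40.

Shortage = 40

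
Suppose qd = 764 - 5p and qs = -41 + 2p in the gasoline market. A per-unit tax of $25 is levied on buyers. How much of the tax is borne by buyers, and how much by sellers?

Pre-tax equilibrium: p* = 115, q* = 189.
Tax on buyers shifts demand to qd = 764 − 5(p + 25) = 639 - 5p.
639 - 5p = -41 + 2p gives seller price ps = 680/7; buyers pay pb = 680/7 + 25 = 855/7.
New quantity: q = 764 − 5(855/7) = 1073/7.
Buyer burden = 855/7 − 115 = 50/7; seller burden = 115 − 680/7 = 125/7.

Buyers bear 50/7, sellers bear 125/7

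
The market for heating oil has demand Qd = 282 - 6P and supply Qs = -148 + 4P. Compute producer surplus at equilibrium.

Equilibrium: 282 - 6P = -148 + 4P gives P* = 43, Q* = 24.
Supply starts at P = 37 (where Qs = 0).
PS = ½(43 − 37)(24) = 72.

Producer surplus = 72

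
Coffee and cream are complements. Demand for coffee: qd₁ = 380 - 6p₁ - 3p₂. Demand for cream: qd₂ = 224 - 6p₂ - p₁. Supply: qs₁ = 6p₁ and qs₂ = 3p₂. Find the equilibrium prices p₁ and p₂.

p₁ = 916/35, p₂ = 2308/105

Market 1: 380 - 6p₁ - 3p₂ = 6p₁ → 12p₁ + 3p₂ = 380.
Market 2: 9p₂ + p₁ = 224.
Eliminating p₂: 9×(1) − 3×(2) gives 105p₁ = 2748, so p₁ = 916/35.
Back-substitute into (2): p₂ = (224 − 1×916/35) / 9 = 2308/105.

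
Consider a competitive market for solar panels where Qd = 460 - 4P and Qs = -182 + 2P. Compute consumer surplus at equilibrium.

Equilibrium: 460 - 4P = -182 + 2P gives P* = 107, Q* = 32.
Demand choke price (Qd = 0): P = 115.
CS = ½(115 − 107)(32) = 128.

Consumer surplus = 128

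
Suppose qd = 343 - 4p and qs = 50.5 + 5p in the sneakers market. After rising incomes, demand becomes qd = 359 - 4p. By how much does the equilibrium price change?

Δp = 16/9

Original equilibrium: p* = 32.5, q* = 213.
New equilibrium: 359 - 4p = 50.5 + 5p, so 308.5 = 9p and p' = 617/18; q' = 359 − 4(617/18) = 1997/9.
Change in price: 617/18 − 32.5 = 16/9.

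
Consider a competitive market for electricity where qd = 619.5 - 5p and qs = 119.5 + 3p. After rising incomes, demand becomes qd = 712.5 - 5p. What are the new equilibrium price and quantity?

p' = 74.125, q' = 341.875

Original equilibrium: p* = 62.5, q* = 307.
New equilibrium: 712.5 - 5p = 119.5 + 3p, so 593 = 8p and p' = 74.125; q' = 712.5 − 5(74.125) = 341.875.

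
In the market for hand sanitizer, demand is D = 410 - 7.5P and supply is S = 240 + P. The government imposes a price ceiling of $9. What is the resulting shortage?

Shortage = 93.5

Equilibrium price would be P* = 20, so the ceiling at 9 binds.
At P = 9: D = 410 − 7.5(9) = 342.5, S = 240 + 1(9) = 249.
Shortage = 342.5 − 249 = 93.5.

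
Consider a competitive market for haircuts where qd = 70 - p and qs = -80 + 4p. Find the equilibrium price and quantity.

p* = 30, q* = 40

Set qd = qs: 70 - p = -80 + 4p.
150 = 5p, so p* = 30.
q* = 70 − 1(30) = 40.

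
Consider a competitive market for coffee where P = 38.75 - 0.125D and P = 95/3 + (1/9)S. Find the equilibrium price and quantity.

P* = 35, Q* = 30

Set the two price expressions equal: 38.75 - 0.125Q = 95/3 + (1/9)Q.
85/12 = (17/72)Q, so Q* = 30.
P* = 38.75 − (0.125)(30) = 35.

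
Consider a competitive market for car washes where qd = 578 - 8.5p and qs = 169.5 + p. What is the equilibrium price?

p* = 43

Set qd = qs: 578 - 8.5p = 169.5 + p.
408.5 = 9.5p, so p* = 43.
q* = 578 − 8.5(43) = 212.5.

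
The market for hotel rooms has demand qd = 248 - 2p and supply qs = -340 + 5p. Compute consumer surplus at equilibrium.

Equilibrium: 248 - 2p = -340 + 5p gives p* = 84, q* = 80.
Demand choke price (qd = 0): p = 124.
CS = ½(124 − 84)(80) = 1600.

Consumer surplus = 1600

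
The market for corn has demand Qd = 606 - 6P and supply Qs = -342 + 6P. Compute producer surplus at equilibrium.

Equilibrium: 606 - 6P = -342 + 6P gives P* = 79, Q* = 132.
Supply starts at P = 57 (where Qs = 0).
PS = ½(79 − 57)(132) = 1452.

Producer surplus = 1452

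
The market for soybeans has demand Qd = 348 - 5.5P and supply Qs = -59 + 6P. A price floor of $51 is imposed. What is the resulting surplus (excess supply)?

Equilibrium price would be P* = 814/23, so the floor at 51 binds.
At P = 51: Qd = 67.5, Qs = 247.
Surplus = 247 − 67.5 = 179.5.

Surplus = 179.5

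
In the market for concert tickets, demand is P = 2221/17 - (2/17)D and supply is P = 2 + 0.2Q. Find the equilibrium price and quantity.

Set the two price expressions equal: 2221/17 - (2/17)Q = 2 + 0.2Q.
2187/17 = (27/85)Q, so Q* = 405.
P* = 2221/17 − (2/17)(405) = 83.

P* = 83, Q* = 405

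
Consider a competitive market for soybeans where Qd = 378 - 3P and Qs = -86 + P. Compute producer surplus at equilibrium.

Producer surplus = 450

Equilibrium: 378 - 3P = -86 + P gives P* = 116, Q* = 30.
Supply starts at P = 86 (where Qs = 0).
PS = ½(116 − 86)(30) = 450.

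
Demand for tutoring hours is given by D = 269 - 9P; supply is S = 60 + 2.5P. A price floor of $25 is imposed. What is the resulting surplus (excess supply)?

Surplus = 78.5

Equilibrium price would be P* = 418/23, so the floor at 25 binds.
At P = 25: D = 44, S = 122.5.
Surplus = 122.5 − 44 = 78.5.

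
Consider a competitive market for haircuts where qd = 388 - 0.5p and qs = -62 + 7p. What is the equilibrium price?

Set qd = qs: 388 - 0.5p = -62 + 7p.
450 = 7.5p, so p* = 60.
q* = 388 − 0.5(60) = 358.

p* = 60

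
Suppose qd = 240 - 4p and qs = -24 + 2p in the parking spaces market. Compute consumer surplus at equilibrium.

Consumer surplus = 512

Equilibrium: 240 - 4p = -24 + 2p gives p* = 44, q* = 64.
Demand choke price (qd = 0): p = 60.
CS = ½(60 − 44)(64) = 512.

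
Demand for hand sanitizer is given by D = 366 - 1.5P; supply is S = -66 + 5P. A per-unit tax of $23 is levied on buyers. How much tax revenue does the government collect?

Tax revenue = 71691/13

Pre-tax equilibrium: P* = 864/13, Q* = 3462/13.
Tax on buyers shifts demand to D = 366 − 1.5(P + 23) = 331.5 - 1.5P.
331.5 - 1.5P = -66 + 5P gives seller price Ps = 795/13; buyers pay Pb = 795/13 + 23 = 1094/13.
New quantity: Q = 366 − 1.5(1094/13) = 3117/13.
Revenue = 23 × 3117/13 = 71691/13.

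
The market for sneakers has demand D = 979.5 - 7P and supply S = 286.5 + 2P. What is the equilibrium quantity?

Set D = S: 979.5 - 7P = 286.5 + 2P.
693 = 9P, so P* = 77.
Q* = 979.5 − 7(77) = 440.5.

Q* = 440.5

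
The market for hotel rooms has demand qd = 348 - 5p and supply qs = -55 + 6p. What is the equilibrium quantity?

q* = 1813/11

Set qd = qs: 348 - 5p = -55 + 6p.
403 = 11p, so p* = 403/11.
q* = 348 − 5(403/11) = 1813/11.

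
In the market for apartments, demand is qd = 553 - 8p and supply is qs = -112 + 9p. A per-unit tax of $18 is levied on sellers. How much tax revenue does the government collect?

Pre-tax equilibrium: p* = 665/17, q* = 4081/17.
Tax on sellers shifts supply to qs = -112 + 9(p − 18) = -274 + 9p.
553 - 8p = -274 + 9p gives buyer price pb = 827/17; sellers receive ps = 827/17 − 18 = 521/17.
New quantity: q = 553 − 8(827/17) = 2785/17.
Revenue = 18 × 2785/17 = 50130/17.

Tax revenue = 50130/17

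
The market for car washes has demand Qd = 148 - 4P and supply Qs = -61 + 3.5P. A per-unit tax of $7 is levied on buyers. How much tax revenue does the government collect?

Tax revenue = 2464/15

Pre-tax equilibrium: P* = 418/15, Q* = 548/15.
Tax on buyers shifts demand to Qd = 148 − 4(P + 7) = 120 - 4P.
120 - 4P = -61 + 3.5P gives seller price Ps = 362/15; buyers pay Pb = 362/15 + 7 = 467/15.
New quantity: Q = 148 − 4(467/15) = 352/15.
Revenue = 7 × 352/15 = 2464/15.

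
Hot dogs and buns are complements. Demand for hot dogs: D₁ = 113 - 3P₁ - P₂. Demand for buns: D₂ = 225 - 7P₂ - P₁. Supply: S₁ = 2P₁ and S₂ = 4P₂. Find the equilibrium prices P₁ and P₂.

P₁ = 509/27, P₂ = 506/27

Market 1: 113 - 3P₁ - P₂ = 2P₁ → 5P₁ + P₂ = 113.
Market 2: 11P₂ + P₁ = 225.
Eliminating P₂: 11×(1) − 1×(2) gives 54P₁ = 1018, so P₁ = 509/27.
Back-substitute into (2): P₂ = (225 − 1×509/27) / 11 = 506/27.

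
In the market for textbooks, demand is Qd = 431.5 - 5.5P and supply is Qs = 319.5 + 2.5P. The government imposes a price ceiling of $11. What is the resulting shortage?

Shortage = 24

Equilibrium price would be P* = 14, so the ceiling at 11 binds.
At P = 11: Qd = 431.5 − 5.5(11) = 371, Qs = 319.5 + 2.5(11) = 347.
Shortage = 371 − 347 = 24.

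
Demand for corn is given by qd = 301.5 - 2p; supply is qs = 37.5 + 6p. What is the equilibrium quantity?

Set qd = qs: 301.5 - 2p = 37.5 + 6p.
264 = 8p, so p* = 33.
q* = 301.5 − 2(33) = 235.5.

q* = 235.5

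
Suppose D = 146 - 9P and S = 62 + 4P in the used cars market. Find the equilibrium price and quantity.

Set D = S: 146 - 9P = 62 + 4P.
84 = 13P, so P* = 84/13.
Q* = 146 − 9(84/13) = 1142/13.

P* = 84/13, Q* = 1142/13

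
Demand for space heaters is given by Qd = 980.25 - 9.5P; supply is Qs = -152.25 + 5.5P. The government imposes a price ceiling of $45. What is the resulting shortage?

Equilibrium price would be P* = 75.5, so the ceiling at 45 binds.
At P = 45: Qd = 980.25 − 9.5(45) = 552.75, Qs = -152.25 + 5.5(45) = 95.25.
Shortage = 552.75 − 95.25 = 457.5.

Shortage = 457.5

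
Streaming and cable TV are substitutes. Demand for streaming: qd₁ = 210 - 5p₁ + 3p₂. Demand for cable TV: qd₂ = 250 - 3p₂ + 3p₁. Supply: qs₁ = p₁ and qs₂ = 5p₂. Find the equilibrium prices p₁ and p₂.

p₁ = 810/13, p₂ = 710/13

Market 1: 210 - 5p₁ + 3p₂ = p₁ → 6p₁ - 3p₂ = 210.
Market 2: 8p₂ - 3p₁ = 250.
Eliminating p₂: 8×(1) + 3×(2) gives 39p₁ = 2430, so p₁ = 810/13.
Back-substitute into (2): p₂ = (250 + 3×810/13) / 8 = 710/13.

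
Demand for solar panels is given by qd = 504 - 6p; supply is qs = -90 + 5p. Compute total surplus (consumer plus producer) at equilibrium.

Equilibrium: 504 - 6p = -90 + 5p gives p* = 54, q* = 180.
Demand choke price: p = 84; supply starts at p = 18.
CS = ½(84 − 54)(180) = 2700; PS = ½(54 − 18)(180) = 3240.

Total surplus = 5940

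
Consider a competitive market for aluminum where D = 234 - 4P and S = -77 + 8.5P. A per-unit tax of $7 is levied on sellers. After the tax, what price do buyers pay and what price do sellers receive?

Buyers pay $29.64, sellers receive $22.64

Pre-tax equilibrium: P* = 24.88, Q* = 134.48.
Tax on sellers shifts supply to S = -77 + 8.5(P − 7) = -136.5 + 8.5P.
234 - 4P = -136.5 + 8.5P gives buyer price Pb = 29.64; sellers receive Ps = 29.64 − 7 = 22.64.
New quantity: Q = 234 − 4(29.64) = 115.44.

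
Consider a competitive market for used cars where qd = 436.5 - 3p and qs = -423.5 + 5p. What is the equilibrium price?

Set qd = qs: 436.5 - 3p = -423.5 + 5p.
860 = 8p, so p* = 107.5.
q* = 436.5 − 3(107.5) = 114.

p* = 107.5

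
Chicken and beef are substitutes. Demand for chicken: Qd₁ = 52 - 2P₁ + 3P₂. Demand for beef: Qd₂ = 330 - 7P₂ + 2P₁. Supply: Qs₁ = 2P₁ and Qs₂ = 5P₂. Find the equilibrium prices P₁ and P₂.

Market 1: 52 - 2P₁ + 3P₂ = 2P₁ → 4P₁ - 3P₂ = 52.
Market 2: 12P₂ - 2P₁ = 330.
Eliminating P₂: 12×(1) + 3×(2) gives 42P₁ = 1614, so P₁ = 269/7.
Back-substitute into (2): P₂ = (330 + 2×269/7) / 12 = 712/21.

P₁ = 269/7, P₂ = 712/21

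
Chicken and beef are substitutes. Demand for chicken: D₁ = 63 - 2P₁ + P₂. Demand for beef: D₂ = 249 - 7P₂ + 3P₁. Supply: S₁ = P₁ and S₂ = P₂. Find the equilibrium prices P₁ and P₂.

Market 1: 63 - 2P₁ + P₂ = P₁ → 3P₁ - P₂ = 63.
Market 2: 8P₂ - 3P₁ = 249.
Eliminating P₂: 8×(1) + 1×(2) gives 21P₁ = 753, so P₁ = 251/7.
Back-substitute into (2): P₂ = (249 + 3×251/7) / 8 = 312/7.

P₁ = 251/7, P₂ = 312/7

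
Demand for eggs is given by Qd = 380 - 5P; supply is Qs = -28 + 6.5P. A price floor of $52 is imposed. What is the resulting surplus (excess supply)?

Equilibrium price would be P* = 816/23, so the floor at 52 binds.
At P = 52: Qd = 120, Qs = 310.
Surplus = 310 − 120 = 190.

Surplus = 190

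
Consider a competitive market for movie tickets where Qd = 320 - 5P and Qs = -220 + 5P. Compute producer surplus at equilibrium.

Equilibrium: 320 - 5P = -220 + 5P gives P* = 54, Q* = 50.
Supply starts at P = 44 (where Qs = 0).
PS = ½(54 − 44)(50) = 250.

Producer surplus = 250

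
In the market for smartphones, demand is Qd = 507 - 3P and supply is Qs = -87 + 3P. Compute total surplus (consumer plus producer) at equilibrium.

Total surplus = 14700

Equilibrium: 507 - 3P = -87 + 3P gives P* = 99, Q* = 210.
Demand choke price: P = 169; supply starts at P = 29.
CS = ½(169 − 99)(210) = 7350; PS = ½(99 − 29)(210) = 7350.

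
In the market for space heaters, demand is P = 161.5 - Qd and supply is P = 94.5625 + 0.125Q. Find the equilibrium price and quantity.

Set the two price expressions equal: 161.5 - Q = 94.5625 + 0.125Q.
66.9375 = 1.125Q, so Q* = 59.5.
P* = 161.5 − (1)(59.5) = 102.

P* = 102, Q* = 59.5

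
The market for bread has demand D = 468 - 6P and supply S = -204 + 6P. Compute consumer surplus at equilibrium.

Equilibrium: 468 - 6P = -204 + 6P gives P* = 56, Q* = 132.
Demand choke price (D = 0): P = 78.
CS = ½(78 − 56)(132) = 1452.

Consumer surplus = 1452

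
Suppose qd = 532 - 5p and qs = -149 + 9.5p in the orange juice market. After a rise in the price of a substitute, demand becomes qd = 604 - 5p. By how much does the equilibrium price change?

Original equilibrium: p* = 1362/29, q* = 8618/29.
New equilibrium: 604 - 5p = -149 + 9.5p, so 753 = 14.5p and p' = 1506/29; q' = 604 − 5(1506/29) = 9986/29.
Change in price: 1506/29 − 1362/29 = 144/29.

Δp = 144/29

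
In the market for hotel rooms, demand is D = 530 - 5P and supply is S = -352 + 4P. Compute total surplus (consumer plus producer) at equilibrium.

Equilibrium: 530 - 5P = -352 + 4P gives P* = 98, Q* = 40.
Demand choke price: P = 106; supply starts at P = 88.
CS = ½(106 − 98)(40) = 160; PS = ½(98 − 88)(40) = 200.

Total surplus = 360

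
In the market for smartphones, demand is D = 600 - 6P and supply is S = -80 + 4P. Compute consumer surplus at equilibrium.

Consumer surplus = 3072

Equilibrium: 600 - 6P = -80 + 4P gives P* = 68, Q* = 192.
Demand choke price (D = 0): P = 100.
CS = ½(100 − 68)(192) = 3072.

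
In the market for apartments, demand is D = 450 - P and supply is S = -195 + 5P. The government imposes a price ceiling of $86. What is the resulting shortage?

Equilibrium price would be P* = 107.5, so the ceiling at 86 binds.
At P = 86: D = 450 − 1(86) = 364, S = -195 + 5(86) = 235.
Shortage = 364 − 235 = 129.

Shortage = 129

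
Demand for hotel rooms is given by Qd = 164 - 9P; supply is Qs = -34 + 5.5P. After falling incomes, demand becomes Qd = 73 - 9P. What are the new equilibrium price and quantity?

Original equilibrium: P* = 396/29, Q* = 1192/29.
New equilibrium: 73 - 9P = -34 + 5.5P, so 107 = 14.5P and P' = 214/29; Q' = 73 − 9(214/29) = 191/29.

P' = 214/29, Q' = 191/29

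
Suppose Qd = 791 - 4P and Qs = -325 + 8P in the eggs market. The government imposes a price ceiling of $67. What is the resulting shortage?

Equilibrium price would be P* = 93, so the ceiling at 67 binds.
At P = 67: Qd = 791 − 4(67) = 523, Qs = -325 + 8(67) = 211.
Shortage = 523 − 211 = 312.

Shortage = 312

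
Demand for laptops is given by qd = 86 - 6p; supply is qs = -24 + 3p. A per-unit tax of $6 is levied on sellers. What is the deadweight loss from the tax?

Pre-tax equilibrium: p* = 110/9, q* = 38/3.
Tax on sellers shifts supply to qs = -24 + 3(p − 6) = -42 + 3p.
86 - 6p = -42 + 3p gives buyer price pb = 128/9; sellers receive ps = 128/9 − 6 = 74/9.
New quantity: q = 86 − 6(128/9) = 2/3.
DWL = ½ × 6 × (38/3 − 2/3) = 36.

Deadweight loss = 36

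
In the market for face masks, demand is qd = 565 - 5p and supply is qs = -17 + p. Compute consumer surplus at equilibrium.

Equilibrium: 565 - 5p = -17 + p gives p* = 97, q* = 80.
Demand choke price (qd = 0): p = 113.
CS = ½(113 − 97)(80) = 640.

Consumer surplus = 640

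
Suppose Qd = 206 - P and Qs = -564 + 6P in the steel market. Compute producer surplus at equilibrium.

Producer surplus = 768

Equilibrium: 206 - P = -564 + 6P gives P* = 110, Q* = 96.
Supply starts at P = 94 (where Qs = 0).
PS = ½(110 − 94)(96) = 768.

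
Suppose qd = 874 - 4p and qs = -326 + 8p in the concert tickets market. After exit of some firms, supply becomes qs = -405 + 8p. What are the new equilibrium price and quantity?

Original equilibrium: p* = 100, q* = 474.
New equilibrium: 874 - 4p = -405 + 8p, so 1279 = 12p and p' = 1279/12; q' = 874 − 4(1279/12) = 1343/3.

p' = 1279/12, q' = 1343/3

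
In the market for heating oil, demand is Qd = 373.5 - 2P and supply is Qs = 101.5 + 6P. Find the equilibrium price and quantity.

Set Qd = Qs: 373.5 - 2P = 101.5 + 6P.
272 = 8P, so P* = 34.
Q* = 373.5 − 2(34) = 305.5.

P* = 34, Q* = 305.5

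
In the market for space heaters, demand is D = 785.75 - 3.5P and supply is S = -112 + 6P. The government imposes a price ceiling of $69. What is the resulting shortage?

Shortage = 242.25

Equilibrium price would be P* = 94.5, so the ceiling at 69 binds.
At P = 69: D = 785.75 − 3.5(69) = 544.25, S = -112 + 6(69) = 302.
Shortage = 544.25 − 302 = 242.25.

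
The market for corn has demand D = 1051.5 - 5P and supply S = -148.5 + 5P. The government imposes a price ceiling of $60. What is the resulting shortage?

Shortage = 600

Equilibrium price would be P* = 120, so the ceiling at 60 binds.
At P = 60: D = 1051.5 − 5(60) = 751.5, S = -148.5 + 5(60) = 151.5.
Shortage = 751.5 − 151.5 = 600.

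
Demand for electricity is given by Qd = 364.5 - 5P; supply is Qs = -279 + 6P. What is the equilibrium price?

Set Qd = Qs: 364.5 - 5P = -279 + 6P.
643.5 = 11P, so P* = 58.5.
Q* = 364.5 − 5(58.5) = 72.

P* = 58.5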